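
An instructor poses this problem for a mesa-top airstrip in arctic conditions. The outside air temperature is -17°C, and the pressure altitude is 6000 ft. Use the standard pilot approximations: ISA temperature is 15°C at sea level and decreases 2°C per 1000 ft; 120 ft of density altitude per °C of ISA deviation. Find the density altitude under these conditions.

ISA temperature at 6000 ft = 15 − 2 × (6000/1000) = 3°C.
ISA deviation = -17 − 3 = -20°C.
Density altitude = 6000 + 120 × (-20) = 6000 + (-2400) = 3600 ft.

3600 ft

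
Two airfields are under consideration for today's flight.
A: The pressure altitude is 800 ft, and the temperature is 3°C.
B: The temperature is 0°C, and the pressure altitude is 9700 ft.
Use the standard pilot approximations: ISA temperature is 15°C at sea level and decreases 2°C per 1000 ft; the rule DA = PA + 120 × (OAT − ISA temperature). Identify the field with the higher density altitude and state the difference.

B by 10676 ft

A: ISA temp = 13.4°C, deviation -10.4°C, DA = 800 + 120 × (-10.4) = -448 ft.
B: ISA temp = -4.4°C, deviation +4.4°C, DA = 9700 + 120 × 4.4 = 10228 ft.
B is higher by 10228 − (-448) = 10676 ft.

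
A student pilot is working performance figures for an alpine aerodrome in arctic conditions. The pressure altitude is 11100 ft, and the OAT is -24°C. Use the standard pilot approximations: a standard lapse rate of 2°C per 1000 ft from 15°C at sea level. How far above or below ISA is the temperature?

ISA temperature at 11100 ft = 15 − 2 × (11100/1000) = -7.2°C.
Deviation = OAT − ISA = -24 − (-7.2) = -16.8°C.

ISA-16.8°C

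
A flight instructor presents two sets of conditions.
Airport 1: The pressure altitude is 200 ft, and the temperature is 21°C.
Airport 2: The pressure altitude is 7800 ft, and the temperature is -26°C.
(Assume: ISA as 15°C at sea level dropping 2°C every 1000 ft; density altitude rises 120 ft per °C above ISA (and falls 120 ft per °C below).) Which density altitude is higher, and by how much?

Airport 1: ISA temp = 14.6°C, deviation +6.4°C, DA = 200 + 120 × 6.4 = 968 ft.
Airport 2: ISA temp = -0.6°C, deviation -25.4°C, DA = 7800 + 120 × (-25.4) = 4752 ft.
Airport 2 is higher by 4752 − 968 = 3784 ft.

Airport 2 by 3784 ft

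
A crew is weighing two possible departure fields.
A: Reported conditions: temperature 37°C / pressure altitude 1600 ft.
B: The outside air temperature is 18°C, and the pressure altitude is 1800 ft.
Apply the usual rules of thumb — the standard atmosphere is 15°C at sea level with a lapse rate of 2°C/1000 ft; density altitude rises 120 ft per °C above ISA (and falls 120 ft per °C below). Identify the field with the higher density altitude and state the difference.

A by 2032 ft

A: ISA temp = 11.8°C, deviation +25.2°C, DA = 1600 + 120 × 25.2 = 4624 ft.
B: ISA temp = 11.4°C, deviation +6.6°C, DA = 1800 + 120 × 6.6 = 2592 ft.
A is higher by 4624 − 2592 = 2032 ft.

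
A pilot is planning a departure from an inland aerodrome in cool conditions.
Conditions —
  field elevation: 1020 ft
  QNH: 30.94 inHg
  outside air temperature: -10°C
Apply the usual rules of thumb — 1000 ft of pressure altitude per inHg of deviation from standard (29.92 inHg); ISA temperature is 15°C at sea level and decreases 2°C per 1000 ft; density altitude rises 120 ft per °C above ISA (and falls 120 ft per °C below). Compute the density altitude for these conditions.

-3000 ft

Pressure altitude = 1020 + (29.92 − 30.94) × 1000 = 1020 + (-1020) = 0 ft.
ISA temperature at 0 ft = 15 − 2 × (0/1000) = 15°C.
ISA deviation = -10 − 15 = -25°C.
Density altitude = 0 + 120 × (-25) = -3000 ft.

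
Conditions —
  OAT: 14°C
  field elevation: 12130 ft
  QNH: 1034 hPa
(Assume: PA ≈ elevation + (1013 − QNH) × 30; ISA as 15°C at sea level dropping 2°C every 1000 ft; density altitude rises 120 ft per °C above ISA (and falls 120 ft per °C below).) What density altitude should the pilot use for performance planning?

14140 ft

Pressure altitude = 12130 + (1013 − 1034) × 30 = 12130 + (-630) = 11500 ft.
ISA temperature at 11500 ft = 15 − 2 × (11500/1000) = -8°C.
ISA deviation = 14 − (-8) = +22°C.
Density altitude = 11500 + 120 × (22) = 14140 ft.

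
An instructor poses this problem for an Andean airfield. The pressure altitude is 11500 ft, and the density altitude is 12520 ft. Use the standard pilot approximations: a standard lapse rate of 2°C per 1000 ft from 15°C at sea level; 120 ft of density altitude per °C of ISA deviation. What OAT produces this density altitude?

0.5°C

Density altitude − pressure altitude = 12520 − 11500 = +1020 ft.
At 120 ft/°C that is an ISA deviation of 1020/120 = +8.5°C.
ISA temperature at 11500 ft = 15 − 2 × (11500/1000) = -8°C.
OAT = ISA + deviation = -8 + (+8.5) = 0.5°C.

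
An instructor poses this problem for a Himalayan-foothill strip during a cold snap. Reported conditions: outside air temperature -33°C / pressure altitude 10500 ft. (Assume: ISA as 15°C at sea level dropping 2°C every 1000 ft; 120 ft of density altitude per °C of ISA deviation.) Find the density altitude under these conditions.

7260 ft

ISA temperature at 10500 ft = 15 − 2 × (10500/1000) = -6°C.
ISA deviation = -33 − (-6) = -27°C.
Density altitude = 10500 + 120 × (-27) = 10500 + (-3240) = 7260 ft.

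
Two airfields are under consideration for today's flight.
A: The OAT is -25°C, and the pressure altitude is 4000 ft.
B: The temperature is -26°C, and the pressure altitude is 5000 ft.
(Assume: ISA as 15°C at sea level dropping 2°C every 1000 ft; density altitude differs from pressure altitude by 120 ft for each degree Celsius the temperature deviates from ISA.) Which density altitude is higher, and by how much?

A: ISA temp = 7°C, deviation -32°C, DA = 4000 + 120 × (-32) = 160 ft.
B: ISA temp = 5°C, deviation -31°C, DA = 5000 + 120 × (-31) = 1280 ft.
B is higher by 1280 − 160 = 1120 ft.

B by 1120 ft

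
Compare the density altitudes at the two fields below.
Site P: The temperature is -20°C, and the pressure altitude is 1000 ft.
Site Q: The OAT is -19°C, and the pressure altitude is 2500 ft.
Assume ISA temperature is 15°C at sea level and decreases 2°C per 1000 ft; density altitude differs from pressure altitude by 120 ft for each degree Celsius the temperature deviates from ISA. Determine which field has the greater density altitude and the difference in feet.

Site Q by 1980 ft

Site P: ISA temp = 13°C, deviation -33°C, DA = 1000 + 120 × (-33) = -2960 ft.
Site Q: ISA temp = 10°C, deviation -29°C, DA = 2500 + 120 × (-29) = -980 ft.
Site Q is higher by -980 − (-2960) = 1980 ft.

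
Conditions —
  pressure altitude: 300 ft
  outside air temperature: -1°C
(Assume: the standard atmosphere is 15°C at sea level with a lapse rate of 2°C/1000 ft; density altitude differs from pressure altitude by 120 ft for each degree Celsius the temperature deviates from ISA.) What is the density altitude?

-1548 ft

ISA temperature at 300 ft = 15 − 2 × (300/1000) = 14.4°C.
ISA deviation = -1 − 14.4 = -15.4°C.
Density altitude = 300 + 120 × (-15.4) = 300 + (-1848) = -1548 ft.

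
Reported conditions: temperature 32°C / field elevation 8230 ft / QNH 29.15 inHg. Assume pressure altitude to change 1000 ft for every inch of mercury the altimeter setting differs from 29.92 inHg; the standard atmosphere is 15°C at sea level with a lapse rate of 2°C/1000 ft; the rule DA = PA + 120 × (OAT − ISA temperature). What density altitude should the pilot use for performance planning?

Pressure altitude = 8230 + (29.92 − 29.15) × 1000 = 8230 + (+770) = 9000 ft.
ISA temperature at 9000 ft = 15 − 2 × (9000/1000) = -3°C.
ISA deviation = 32 − (-3) = +35°C.
Density altitude = 9000 + 120 × (35) = 13200 ft.

13200 ft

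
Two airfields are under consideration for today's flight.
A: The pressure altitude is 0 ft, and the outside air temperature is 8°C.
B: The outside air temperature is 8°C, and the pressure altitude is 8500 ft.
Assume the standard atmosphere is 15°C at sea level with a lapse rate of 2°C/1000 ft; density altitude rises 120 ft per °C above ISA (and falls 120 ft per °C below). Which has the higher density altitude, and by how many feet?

B by 10540 ft

A: ISA temp = 15°C, deviation -7°C, DA = 0 + 120 × (-7) = -840 ft.
B: ISA temp = -2°C, deviation +10°C, DA = 8500 + 120 × 10 = 9700 ft.
B is higher by 9700 − (-840) = 10540 ft.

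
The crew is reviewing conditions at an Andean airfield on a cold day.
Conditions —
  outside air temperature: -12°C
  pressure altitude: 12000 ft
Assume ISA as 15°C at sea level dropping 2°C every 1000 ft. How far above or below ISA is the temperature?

ISA temperature at 12000 ft = 15 − 2 × (12000/1000) = -9°C.
Deviation = OAT − ISA = -12 − (-9) = -3°C.

ISA-3°C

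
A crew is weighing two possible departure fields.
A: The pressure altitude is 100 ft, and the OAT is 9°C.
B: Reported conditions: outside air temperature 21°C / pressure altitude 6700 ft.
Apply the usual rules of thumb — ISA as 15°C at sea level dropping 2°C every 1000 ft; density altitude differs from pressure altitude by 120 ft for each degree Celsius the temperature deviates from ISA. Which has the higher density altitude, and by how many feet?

A: ISA temp = 14.8°C, deviation -5.8°C, DA = 100 + 120 × (-5.8) = -596 ft.
B: ISA temp = 1.6°C, deviation +19.4°C, DA = 6700 + 120 × 19.4 = 9028 ft.
B is higher by 9028 − (-596) = 9624 ft.

B by 9624 ft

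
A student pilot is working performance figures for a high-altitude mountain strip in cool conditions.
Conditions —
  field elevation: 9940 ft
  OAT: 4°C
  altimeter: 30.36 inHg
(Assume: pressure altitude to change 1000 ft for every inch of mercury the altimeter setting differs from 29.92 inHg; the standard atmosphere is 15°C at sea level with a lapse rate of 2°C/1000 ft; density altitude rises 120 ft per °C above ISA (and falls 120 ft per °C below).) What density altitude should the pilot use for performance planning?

10460 ft

Pressure altitude = 9940 + (29.92 − 30.36) × 1000 = 9940 + (-440) = 9500 ft.
ISA temperature at 9500 ft = 15 − 2 × (9500/1000) = -4°C.
ISA deviation = 4 − (-4) = +8°C.
Density altitude = 9500 + 120 × (8) = 10460 ft.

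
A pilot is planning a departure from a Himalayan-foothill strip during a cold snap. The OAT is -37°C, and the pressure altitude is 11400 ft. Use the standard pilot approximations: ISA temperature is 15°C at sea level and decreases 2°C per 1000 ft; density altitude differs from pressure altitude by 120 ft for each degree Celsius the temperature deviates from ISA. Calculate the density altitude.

ISA temperature at 11400 ft = 15 − 2 × (11400/1000) = -7.8°C.
ISA deviation = -37 − (-7.8) = -29.2°C.
Density altitude = 11400 + 120 × (-29.2) = 11400 + (-3504) = 7896 ft.

7896 ft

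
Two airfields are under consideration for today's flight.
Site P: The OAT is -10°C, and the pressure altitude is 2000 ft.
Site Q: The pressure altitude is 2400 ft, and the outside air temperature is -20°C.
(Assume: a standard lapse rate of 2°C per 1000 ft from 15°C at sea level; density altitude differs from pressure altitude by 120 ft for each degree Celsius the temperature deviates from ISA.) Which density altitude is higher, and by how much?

Site P by 704 ft

Site P: ISA temp = 11°C, deviation -21°C, DA = 2000 + 120 × (-21) = -520 ft.
Site Q: ISA temp = 10.2°C, deviation -30.2°C, DA = 2400 + 120 × (-30.2) = -1224 ft.
Site P is higher by -520 − (-1224) = 704 ft.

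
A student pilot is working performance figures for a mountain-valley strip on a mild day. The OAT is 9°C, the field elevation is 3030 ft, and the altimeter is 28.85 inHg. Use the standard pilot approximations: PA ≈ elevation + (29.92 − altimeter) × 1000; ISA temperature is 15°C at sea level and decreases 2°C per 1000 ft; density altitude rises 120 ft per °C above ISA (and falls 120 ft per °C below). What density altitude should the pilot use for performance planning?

Pressure altitude = 3030 + (29.92 − 28.85) × 1000 = 3030 + (+1070) = 4100 ft.
ISA temperature at 4100 ft = 15 − 2 × (4100/1000) = 6.8°C.
ISA deviation = 9 − 6.8 = +2.2°C.
Density altitude = 4100 + 120 × (2.2) = 4364 ft.

4364 ft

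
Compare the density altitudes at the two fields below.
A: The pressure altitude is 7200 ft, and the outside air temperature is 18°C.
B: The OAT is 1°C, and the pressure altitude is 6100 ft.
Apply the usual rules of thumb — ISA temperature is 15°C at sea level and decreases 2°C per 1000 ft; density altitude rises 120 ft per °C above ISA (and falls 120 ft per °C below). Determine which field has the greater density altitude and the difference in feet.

A by 3404 ft

A: ISA temp = 0.6°C, deviation +17.4°C, DA = 7200 + 120 × 17.4 = 9288 ft.
B: ISA temp = 2.8°C, deviation -1.8°C, DA = 6100 + 120 × (-1.8) = 5884 ft.
A is higher by 9288 − 5884 = 3404 ft.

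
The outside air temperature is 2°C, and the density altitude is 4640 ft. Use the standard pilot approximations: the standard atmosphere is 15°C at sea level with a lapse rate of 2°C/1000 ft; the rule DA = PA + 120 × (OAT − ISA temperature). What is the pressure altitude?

5000 ft

DA = PA + 120 × (OAT − (15 − 2·PA/1000)) = PA + 120·OAT − 1800 + 0.24·PA = 1.24·PA + 120·OAT − 1800.
So 1.24·PA = 4640 − 120 × 2 + 1800 = 6200.
PA = 6200 / 1.24 = 5000 ft.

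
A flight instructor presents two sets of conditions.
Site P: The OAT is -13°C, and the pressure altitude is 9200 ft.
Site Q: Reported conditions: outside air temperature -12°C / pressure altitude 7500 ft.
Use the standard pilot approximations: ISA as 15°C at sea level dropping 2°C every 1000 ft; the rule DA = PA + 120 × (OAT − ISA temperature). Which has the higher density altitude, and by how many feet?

Site P by 1988 ft

Site P: ISA temp = -3.4°C, deviation -9.6°C, DA = 9200 + 120 × (-9.6) = 8048 ft.
Site Q: ISA temp = 0°C, deviation -12°C, DA = 7500 + 120 × (-12) = 6060 ft.
Site P is higher by 8048 − 6060 = 1988 ft.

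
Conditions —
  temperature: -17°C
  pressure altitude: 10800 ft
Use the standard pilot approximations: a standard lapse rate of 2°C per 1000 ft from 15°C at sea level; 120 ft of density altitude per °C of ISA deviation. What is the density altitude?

9552 ft

ISA temperature at 10800 ft = 15 − 2 × (10800/1000) = -6.6°C.
ISA deviation = -17 − (-6.6) = -10.4°C.
Density altitude = 10800 + 120 × (-10.4) = 10800 + (-1248) = 9552 ft.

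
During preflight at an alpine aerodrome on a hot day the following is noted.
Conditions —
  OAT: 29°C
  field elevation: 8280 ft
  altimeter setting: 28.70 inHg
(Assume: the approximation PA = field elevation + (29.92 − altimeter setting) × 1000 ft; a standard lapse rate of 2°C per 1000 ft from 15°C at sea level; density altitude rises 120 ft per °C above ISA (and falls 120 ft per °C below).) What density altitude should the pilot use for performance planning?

13460 ft

Pressure altitude = 8280 + (29.92 − 28.70) × 1000 = 8280 + (+1220) = 9500 ft.
ISA temperature at 9500 ft = 15 − 2 × (9500/1000) = -4°C.
ISA deviation = 29 − (-4) = +33°C.
Density altitude = 9500 + 120 × (33) = 13460 ft.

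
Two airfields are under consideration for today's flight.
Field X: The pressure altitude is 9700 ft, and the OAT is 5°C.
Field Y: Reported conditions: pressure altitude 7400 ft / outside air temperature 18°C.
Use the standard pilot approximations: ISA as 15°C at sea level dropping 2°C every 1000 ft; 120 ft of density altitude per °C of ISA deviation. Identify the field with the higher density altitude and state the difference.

Field X by 1292 ft

Field X: ISA temp = -4.4°C, deviation +9.4°C, DA = 9700 + 120 × 9.4 = 10828 ft.
Field Y: ISA temp = 0.2°C, deviation +17.8°C, DA = 7400 + 120 × 17.8 = 9536 ft.
Field X is higher by 10828 − 9536 = 1292 ft.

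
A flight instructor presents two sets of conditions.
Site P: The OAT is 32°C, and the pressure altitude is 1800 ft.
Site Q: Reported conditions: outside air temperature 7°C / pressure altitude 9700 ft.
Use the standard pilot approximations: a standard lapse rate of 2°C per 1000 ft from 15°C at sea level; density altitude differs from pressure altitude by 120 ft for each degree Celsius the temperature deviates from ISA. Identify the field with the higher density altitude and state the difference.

Site P: ISA temp = 11.4°C, deviation +20.6°C, DA = 1800 + 120 × 20.6 = 4272 ft.
Site Q: ISA temp = -4.4°C, deviation +11.4°C, DA = 9700 + 120 × 11.4 = 11068 ft.
Site Q is higher by 11068 − 4272 = 6796 ft.

Site Q by 6796 ft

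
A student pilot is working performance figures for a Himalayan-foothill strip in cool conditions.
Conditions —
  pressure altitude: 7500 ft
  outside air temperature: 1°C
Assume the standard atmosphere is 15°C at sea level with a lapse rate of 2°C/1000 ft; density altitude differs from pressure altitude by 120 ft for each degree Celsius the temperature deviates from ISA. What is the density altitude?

7620 ft

ISA temperature at 7500 ft = 15 − 2 × (7500/1000) = 0°C.
ISA deviation = 1 − 0 = +1°C.
Density altitude = 7500 + 120 × (1) = 7500 + (+120) = 7620 ft.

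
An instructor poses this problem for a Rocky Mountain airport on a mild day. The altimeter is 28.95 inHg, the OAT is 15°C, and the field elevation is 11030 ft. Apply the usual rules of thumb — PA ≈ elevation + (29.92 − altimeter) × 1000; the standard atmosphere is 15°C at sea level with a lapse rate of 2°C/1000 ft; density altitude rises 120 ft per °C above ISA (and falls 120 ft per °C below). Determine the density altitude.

Pressure altitude = 11030 + (29.92 − 28.95) × 1000 = 11030 + (+970) = 12000 ft.
ISA temperature at 12000 ft = 15 − 2 × (12000/1000) = -9°C.
ISA deviation = 15 − (-9) = +24°C.
Density altitude = 12000 + 120 × (24) = 14880 ft.

14880 ft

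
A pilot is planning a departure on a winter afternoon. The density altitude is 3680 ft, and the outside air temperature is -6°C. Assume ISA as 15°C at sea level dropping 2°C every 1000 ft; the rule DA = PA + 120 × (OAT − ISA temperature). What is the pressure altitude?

DA = PA + 120 × (OAT − (15 − 2·PA/1000)) = PA + 120·OAT − 1800 + 0.24·PA = 1.24·PA + 120·OAT − 1800.
So 1.24·PA = 3680 − 120 × (-6) + 1800 = 6200.
PA = 6200 / 1.24 = 5000 ft.

5000 ft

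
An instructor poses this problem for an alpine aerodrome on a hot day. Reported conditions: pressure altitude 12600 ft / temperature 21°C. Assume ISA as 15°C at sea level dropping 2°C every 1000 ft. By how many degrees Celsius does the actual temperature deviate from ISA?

ISA+31.2°C

ISA temperature at 12600 ft = 15 − 2 × (12600/1000) = -10.2°C.
Deviation = OAT − ISA = 21 − (-10.2) = +31.2°C.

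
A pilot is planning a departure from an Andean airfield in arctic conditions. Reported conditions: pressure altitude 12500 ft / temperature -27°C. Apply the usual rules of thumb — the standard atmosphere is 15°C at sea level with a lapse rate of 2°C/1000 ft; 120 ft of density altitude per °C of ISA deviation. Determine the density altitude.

ISA temperature at 12500 ft = 15 − 2 × (12500/1000) = -10°C.
ISA deviation = -27 − (-10) = -17°C.
Density altitude = 12500 + 120 × (-17) = 12500 + (-2040) = 10460 ft.

10460 ft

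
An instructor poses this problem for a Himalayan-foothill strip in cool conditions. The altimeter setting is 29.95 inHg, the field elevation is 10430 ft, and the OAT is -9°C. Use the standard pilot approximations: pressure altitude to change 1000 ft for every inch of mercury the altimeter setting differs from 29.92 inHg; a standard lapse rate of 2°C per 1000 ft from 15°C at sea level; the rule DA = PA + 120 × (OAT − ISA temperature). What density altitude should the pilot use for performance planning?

Pressure altitude = 10430 + (29.92 − 29.95) × 1000 = 10430 + (-30) = 10400 ft.
ISA temperature at 10400 ft = 15 − 2 × (10400/1000) = -5.8°C.
ISA deviation = -9 − (-5.8) = -3.2°C.
Density altitude = 10400 + 120 × (-3.2) = 10016 ft.

10016 ft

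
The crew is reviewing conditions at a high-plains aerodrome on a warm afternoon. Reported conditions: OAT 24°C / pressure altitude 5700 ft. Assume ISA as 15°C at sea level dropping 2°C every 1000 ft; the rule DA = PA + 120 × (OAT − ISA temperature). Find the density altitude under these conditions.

ISA temperature at 5700 ft = 15 − 2 × (5700/1000) = 3.6°C.
ISA deviation = 24 − 3.6 = +20.4°C.
Density altitude = 5700 + 120 × (20.4) = 5700 + (+2448) = 8148 ft.

8148 ft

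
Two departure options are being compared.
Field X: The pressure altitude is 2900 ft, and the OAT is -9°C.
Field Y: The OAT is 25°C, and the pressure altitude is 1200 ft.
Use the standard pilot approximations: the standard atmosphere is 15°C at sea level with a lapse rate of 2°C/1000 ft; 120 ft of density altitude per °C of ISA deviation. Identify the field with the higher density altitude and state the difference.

Field Y by 1972 ft

Field X: ISA temp = 9.2°C, deviation -18.2°C, DA = 2900 + 120 × (-18.2) = 716 ft.
Field Y: ISA temp = 12.6°C, deviation +12.4°C, DA = 1200 + 120 × 12.4 = 2688 ft.
Field Y is higher by 2688 − 716 = 1972 ft.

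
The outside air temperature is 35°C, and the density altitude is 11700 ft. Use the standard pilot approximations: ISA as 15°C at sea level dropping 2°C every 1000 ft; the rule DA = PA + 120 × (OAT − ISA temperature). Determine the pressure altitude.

DA = PA + 120 × (OAT − (15 − 2·PA/1000)) = PA + 120·OAT − 1800 + 0.24·PA = 1.24·PA + 120·OAT − 1800.
So 1.24·PA = 11700 − 120 × 35 + 1800 = 9300.
PA = 9300 / 1.24 = 7500 ft.

7500 ft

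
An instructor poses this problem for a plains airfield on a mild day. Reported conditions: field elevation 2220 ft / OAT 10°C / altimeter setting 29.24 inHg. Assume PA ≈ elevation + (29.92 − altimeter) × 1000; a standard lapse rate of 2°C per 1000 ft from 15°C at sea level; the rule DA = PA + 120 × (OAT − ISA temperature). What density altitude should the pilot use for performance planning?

Pressure altitude = 2220 + (29.92 − 29.24) × 1000 = 2220 + (+680) = 2900 ft.
ISA temperature at 2900 ft = 15 − 2 × (2900/1000) = 9.2°C.
ISA deviation = 10 − 9.2 = +0.8°C.
Density altitude = 2900 + 120 × (0.8) = 2996 ft.

2996 ft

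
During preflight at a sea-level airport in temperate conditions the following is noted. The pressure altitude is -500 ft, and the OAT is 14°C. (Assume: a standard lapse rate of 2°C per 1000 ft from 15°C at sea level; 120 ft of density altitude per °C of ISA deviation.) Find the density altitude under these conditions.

ISA temperature at -500 ft = 15 − 2 × (-500/1000) = 16°C.
ISA deviation = 14 − 16 = -2°C.
Density altitude = -500 + 120 × (-2) = -500 + (-240) = -740 ft.

-740 ft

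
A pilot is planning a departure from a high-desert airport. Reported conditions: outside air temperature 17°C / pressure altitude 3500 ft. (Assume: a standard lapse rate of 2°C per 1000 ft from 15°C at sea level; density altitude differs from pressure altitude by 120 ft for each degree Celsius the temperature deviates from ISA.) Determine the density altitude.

4580 ft

ISA temperature at 3500 ft = 15 − 2 × (3500/1000) = 8°C.
ISA deviation = 17 − 8 = +9°C.
Density altitude = 3500 + 120 × (9) = 3500 + (+1080) = 4580 ft.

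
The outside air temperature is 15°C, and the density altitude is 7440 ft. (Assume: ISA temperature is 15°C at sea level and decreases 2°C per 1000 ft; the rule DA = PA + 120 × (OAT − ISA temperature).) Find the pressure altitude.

6000 ft

DA = PA + 120 × (OAT − (15 − 2·PA/1000)) = PA + 120·OAT − 1800 + 0.24·PA = 1.24·PA + 120·OAT − 1800.
So 1.24·PA = 7440 − 120 × 15 + 1800 = 7440.
PA = 7440 / 1.24 = 6000 ft.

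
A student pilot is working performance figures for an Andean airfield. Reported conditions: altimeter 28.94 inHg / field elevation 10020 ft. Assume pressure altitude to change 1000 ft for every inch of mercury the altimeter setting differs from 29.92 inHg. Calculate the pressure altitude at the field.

Pressure correction = (29.92 − 28.94) × 1000 = +980 ft.
Pressure altitude = 10020 + (+980) = 11000 ft.

11000 ft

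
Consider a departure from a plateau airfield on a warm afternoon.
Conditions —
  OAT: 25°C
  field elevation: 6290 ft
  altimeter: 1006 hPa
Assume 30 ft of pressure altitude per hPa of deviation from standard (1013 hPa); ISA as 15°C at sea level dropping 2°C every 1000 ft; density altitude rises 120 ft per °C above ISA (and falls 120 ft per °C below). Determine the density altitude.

Pressure altitude = 6290 + (1013 − 1006) × 30 = 6290 + (+210) = 6500 ft.
ISA temperature at 6500 ft = 15 − 2 × (6500/1000) = 2°C.
ISA deviation = 25 − 2 = +23°C.
Density altitude = 6500 + 120 × (23) = 9260 ft.

9260 ft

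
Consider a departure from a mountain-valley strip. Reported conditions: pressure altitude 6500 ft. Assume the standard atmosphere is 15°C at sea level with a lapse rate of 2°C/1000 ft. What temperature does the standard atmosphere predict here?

2°C

ISA temperature = 15 − 2 × (6500/1000) = 15 − 13 = 2°C.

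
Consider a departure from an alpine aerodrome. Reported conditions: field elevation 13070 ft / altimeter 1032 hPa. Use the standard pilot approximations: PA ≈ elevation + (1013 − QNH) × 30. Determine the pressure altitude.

Pressure correction = (1013 − 1032) × 30 = -570 ft.
Pressure altitude = 13070 + (-570) = 12500 ft.

12500 ft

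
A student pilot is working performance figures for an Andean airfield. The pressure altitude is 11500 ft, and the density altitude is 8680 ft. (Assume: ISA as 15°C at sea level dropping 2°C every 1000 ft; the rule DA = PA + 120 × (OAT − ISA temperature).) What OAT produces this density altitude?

Density altitude − pressure altitude = 8680 − 11500 = -2820 ft.
At 120 ft/°C that is an ISA deviation of -2820/120 = -23.5°C.
ISA temperature at 11500 ft = 15 − 2 × (11500/1000) = -8°C.
OAT = ISA + deviation = -8 + (-23.5) = -31.5°C.

-31.5°C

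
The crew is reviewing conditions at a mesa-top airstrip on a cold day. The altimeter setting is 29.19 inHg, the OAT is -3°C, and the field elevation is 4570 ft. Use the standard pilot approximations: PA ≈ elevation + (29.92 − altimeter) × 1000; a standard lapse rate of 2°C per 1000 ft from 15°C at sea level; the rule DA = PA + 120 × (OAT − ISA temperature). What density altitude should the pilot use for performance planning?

Pressure altitude = 4570 + (29.92 − 29.19) × 1000 = 4570 + (+730) = 5300 ft.
ISA temperature at 5300 ft = 15 − 2 × (5300/1000) = 4.4°C.
ISA deviation = -3 − 4.4 = -7.4°C.
Density altitude = 5300 + 120 × (-7.4) = 4412 ft.

4412 ft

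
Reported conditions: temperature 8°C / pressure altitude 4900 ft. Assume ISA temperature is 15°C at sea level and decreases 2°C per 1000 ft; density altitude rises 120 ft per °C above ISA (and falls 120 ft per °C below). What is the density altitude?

5236 ft

ISA temperature at 4900 ft = 15 − 2 × (4900/1000) = 5.2°C.
ISA deviation = 8 − 5.2 = +2.8°C.
Density altitude = 4900 + 120 × (2.8) = 4900 + (+336) = 5236 ft.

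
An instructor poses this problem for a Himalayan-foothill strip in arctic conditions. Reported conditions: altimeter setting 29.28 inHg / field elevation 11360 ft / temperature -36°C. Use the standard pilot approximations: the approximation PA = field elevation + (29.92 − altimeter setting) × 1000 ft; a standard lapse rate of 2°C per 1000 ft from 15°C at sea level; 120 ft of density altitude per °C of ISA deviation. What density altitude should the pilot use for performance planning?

Pressure altitude = 11360 + (29.92 − 29.28) × 1000 = 11360 + (+640) = 12000 ft.
ISA temperature at 12000 ft = 15 − 2 × (12000/1000) = -9°C.
ISA deviation = -36 − (-9) = -27°C.
Density altitude = 12000 + 120 × (-27) = 8760 ft.

8760 ft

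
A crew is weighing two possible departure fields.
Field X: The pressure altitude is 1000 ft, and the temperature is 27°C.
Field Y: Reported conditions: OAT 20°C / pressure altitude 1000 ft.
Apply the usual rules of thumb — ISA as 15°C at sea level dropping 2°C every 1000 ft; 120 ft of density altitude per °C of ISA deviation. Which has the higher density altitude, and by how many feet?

Field X: ISA temp = 13°C, deviation +14°C, DA = 1000 + 120 × 14 = 2680 ft.
Field Y: ISA temp = 13°C, deviation +7°C, DA = 1000 + 120 × 7 = 1840 ft.
Field X is higher by 2680 − 1840 = 840 ft.

Field X by 840 ft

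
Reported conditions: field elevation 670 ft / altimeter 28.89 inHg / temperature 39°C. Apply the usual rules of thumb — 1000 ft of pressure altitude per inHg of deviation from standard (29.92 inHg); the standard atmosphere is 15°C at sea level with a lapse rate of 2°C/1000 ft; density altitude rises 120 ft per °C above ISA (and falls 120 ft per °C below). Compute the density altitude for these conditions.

4988 ft

Pressure altitude = 670 + (29.92 − 28.89) × 1000 = 670 + (+1030) = 1700 ft.
ISA temperature at 1700 ft = 15 − 2 × (1700/1000) = 11.6°C.
ISA deviation = 39 − 11.6 = +27.4°C.
Density altitude = 1700 + 120 × (27.4) = 4988 ft.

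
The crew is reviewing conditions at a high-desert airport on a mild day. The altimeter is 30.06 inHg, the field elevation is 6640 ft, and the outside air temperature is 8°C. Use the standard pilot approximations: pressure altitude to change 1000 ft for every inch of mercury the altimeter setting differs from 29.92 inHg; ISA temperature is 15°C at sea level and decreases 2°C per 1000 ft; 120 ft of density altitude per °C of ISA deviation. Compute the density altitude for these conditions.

7220 ft

Pressure altitude = 6640 + (29.92 − 30.06) × 1000 = 6640 + (-140) = 6500 ft.
ISA temperature at 6500 ft = 15 − 2 × (6500/1000) = 2°C.
ISA deviation = 8 − 2 = +6°C.
Density altitude = 6500 + 120 × (6) = 7220 ft.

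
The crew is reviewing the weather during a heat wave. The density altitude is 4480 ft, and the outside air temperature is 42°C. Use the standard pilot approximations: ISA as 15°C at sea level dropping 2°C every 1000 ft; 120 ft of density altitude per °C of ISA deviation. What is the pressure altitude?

1000 ft

DA = PA + 120 × (OAT − (15 − 2·PA/1000)) = PA + 120·OAT − 1800 + 0.24·PA = 1.24·PA + 120·OAT − 1800.
So 1.24·PA = 4480 − 120 × 42 + 1800 = 1240.
PA = 1240 / 1.24 = 1000 ft.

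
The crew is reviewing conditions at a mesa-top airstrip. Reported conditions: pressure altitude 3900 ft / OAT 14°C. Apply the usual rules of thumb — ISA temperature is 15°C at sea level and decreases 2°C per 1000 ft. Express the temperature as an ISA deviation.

ISA temperature at 3900 ft = 15 − 2 × (3900/1000) = 7.2°C.
Deviation = OAT − ISA = 14 − 7.2 = +6.8°C.

ISA+6.8°C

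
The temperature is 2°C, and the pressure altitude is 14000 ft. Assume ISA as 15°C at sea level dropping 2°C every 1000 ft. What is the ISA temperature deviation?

ISA temperature at 14000 ft = 15 − 2 × (14000/1000) = -13°C.
Deviation = OAT − ISA = 2 − (-13) = +15°C.

ISA+15°C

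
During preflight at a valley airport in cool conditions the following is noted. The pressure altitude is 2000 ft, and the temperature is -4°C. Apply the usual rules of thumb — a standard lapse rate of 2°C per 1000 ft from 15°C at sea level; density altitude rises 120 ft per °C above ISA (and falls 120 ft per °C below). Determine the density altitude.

200 ft

ISA temperature at 2000 ft = 15 − 2 × (2000/1000) = 11°C.
ISA deviation = -4 − 11 = -15°C.
Density altitude = 2000 + 120 × (-15) = 2000 + (-1800) = 200 ft.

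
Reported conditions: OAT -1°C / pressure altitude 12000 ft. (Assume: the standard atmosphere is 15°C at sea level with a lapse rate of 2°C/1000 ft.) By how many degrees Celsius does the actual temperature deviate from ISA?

ISA+8°C

ISA temperature at 12000 ft = 15 − 2 × (12000/1000) = -9°C.
Deviation = OAT − ISA = -1 − (-9) = +8°C.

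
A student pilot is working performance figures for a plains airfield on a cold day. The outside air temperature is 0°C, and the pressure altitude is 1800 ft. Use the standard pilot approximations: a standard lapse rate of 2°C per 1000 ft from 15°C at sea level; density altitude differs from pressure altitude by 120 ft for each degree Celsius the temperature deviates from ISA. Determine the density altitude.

432 ft

ISA temperature at 1800 ft = 15 − 2 × (1800/1000) = 11.4°C.
ISA deviation = 0 − 11.4 = -11.4°C.
Density altitude = 1800 + 120 × (-11.4) = 1800 + (-1368) = 432 ft.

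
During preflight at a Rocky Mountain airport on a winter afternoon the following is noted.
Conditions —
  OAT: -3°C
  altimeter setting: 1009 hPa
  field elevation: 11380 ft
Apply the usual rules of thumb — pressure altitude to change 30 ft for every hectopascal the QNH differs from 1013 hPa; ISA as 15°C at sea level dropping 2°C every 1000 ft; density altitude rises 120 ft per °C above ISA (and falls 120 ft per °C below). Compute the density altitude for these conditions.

12100 ft

Pressure altitude = 11380 + (1013 − 1009) × 30 = 11380 + (+120) = 11500 ft.
ISA temperature at 11500 ft = 15 − 2 × (11500/1000) = -8°C.
ISA deviation = -3 − (-8) = +5°C.
Density altitude = 11500 + 120 × (5) = 12100 ft.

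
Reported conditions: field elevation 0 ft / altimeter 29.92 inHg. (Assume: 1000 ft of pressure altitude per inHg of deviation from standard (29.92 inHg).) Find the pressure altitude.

Pressure correction = (29.92 − 29.92) × 1000 = 0 ft.
Pressure altitude = 0 + (0) = 0 ft.

0 ft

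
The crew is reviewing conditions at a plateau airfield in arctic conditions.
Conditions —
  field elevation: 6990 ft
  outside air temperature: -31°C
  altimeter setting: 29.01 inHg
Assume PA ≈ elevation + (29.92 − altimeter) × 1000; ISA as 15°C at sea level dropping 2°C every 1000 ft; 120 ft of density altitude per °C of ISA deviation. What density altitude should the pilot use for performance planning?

Pressure altitude = 6990 + (29.92 − 29.01) × 1000 = 6990 + (+910) = 7900 ft.
ISA temperature at 7900 ft = 15 − 2 × (7900/1000) = -0.8°C.
ISA deviation = -31 − (-0.8) = -30.2°C.
Density altitude = 7900 + 120 × (-30.2) = 4276 ft.

4276 ft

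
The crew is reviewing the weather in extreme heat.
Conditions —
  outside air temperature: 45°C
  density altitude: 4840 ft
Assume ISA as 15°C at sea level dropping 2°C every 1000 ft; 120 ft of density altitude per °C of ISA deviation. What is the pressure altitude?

DA = PA + 120 × (OAT − (15 − 2·PA/1000)) = PA + 120·OAT − 1800 + 0.24·PA = 1.24·PA + 120·OAT − 1800.
So 1.24·PA = 4840 − 120 × 45 + 1800 = 1240.
PA = 1240 / 1.24 = 1000 ft.

1000 ft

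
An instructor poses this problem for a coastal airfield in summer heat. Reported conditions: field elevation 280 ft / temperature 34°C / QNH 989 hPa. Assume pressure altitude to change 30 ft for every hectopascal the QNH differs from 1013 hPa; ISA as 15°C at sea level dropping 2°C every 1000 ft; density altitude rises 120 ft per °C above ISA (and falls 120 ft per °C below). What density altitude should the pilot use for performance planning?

3520 ft

Pressure altitude = 280 + (1013 − 989) × 30 = 280 + (+720) = 1000 ft.
ISA temperature at 1000 ft = 15 − 2 × (1000/1000) = 13°C.
ISA deviation = 34 − 13 = +21°C.
Density altitude = 1000 + 120 × (21) = 3520 ft.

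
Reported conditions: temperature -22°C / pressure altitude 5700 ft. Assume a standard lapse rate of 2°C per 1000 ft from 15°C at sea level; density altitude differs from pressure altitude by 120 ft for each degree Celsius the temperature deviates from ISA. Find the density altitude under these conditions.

ISA temperature at 5700 ft = 15 − 2 × (5700/1000) = 3.6°C.
ISA deviation = -22 − 3.6 = -25.6°C.
Density altitude = 5700 + 120 × (-25.6) = 5700 + (-3072) = 2628 ft.

2628 ft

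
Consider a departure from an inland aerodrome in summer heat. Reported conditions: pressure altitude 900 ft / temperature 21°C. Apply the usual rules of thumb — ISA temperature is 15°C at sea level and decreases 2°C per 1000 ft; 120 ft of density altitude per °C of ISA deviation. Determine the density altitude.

1836 ft

ISA temperature at 900 ft = 15 − 2 × (900/1000) = 13.2°C.
ISA deviation = 21 − 13.2 = +7.8°C.
Density altitude = 900 + 120 × (7.8) = 900 + (+936) = 1836 ft.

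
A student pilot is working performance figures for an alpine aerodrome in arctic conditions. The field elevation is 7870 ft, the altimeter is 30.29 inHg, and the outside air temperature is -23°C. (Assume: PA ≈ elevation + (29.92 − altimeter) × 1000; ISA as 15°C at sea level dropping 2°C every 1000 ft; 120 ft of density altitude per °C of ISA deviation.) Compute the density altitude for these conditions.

4740 ft

Pressure altitude = 7870 + (29.92 − 30.29) × 1000 = 7870 + (-370) = 7500 ft.
ISA temperature at 7500 ft = 15 − 2 × (7500/1000) = 0°C.
ISA deviation = -23 − 0 = -23°C.
Density altitude = 7500 + 120 × (-23) = 4740 ft.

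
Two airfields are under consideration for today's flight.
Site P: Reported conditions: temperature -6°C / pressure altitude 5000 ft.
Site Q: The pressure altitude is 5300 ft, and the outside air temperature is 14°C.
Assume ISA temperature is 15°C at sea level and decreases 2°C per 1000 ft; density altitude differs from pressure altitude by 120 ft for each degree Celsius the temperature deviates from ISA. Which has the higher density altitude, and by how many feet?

Site Q by 2772 ft

Site P: ISA temp = 5°C, deviation -11°C, DA = 5000 + 120 × (-11) = 3680 ft.
Site Q: ISA temp = 4.4°C, deviation +9.6°C, DA = 5300 + 120 × 9.6 = 6452 ft.
Site Q is higher by 6452 − 3680 = 2772 ft.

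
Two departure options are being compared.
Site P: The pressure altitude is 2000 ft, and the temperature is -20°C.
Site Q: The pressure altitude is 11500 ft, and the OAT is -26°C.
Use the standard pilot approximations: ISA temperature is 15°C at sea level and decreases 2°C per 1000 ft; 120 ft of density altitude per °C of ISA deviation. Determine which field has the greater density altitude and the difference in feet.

Site P: ISA temp = 11°C, deviation -31°C, DA = 2000 + 120 × (-31) = -1720 ft.
Site Q: ISA temp = -8°C, deviation -18°C, DA = 11500 + 120 × (-18) = 9340 ft.
Site Q is higher by 9340 − (-1720) = 11060 ft.

Site Q by 11060 ft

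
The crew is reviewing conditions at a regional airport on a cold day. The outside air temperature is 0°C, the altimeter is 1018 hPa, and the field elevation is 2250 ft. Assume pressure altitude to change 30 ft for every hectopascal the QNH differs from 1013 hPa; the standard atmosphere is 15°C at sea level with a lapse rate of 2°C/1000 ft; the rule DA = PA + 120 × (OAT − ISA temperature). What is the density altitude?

Pressure altitude = 2250 + (1013 − 1018) × 30 = 2250 + (-150) = 2100 ft.
ISA temperature at 2100 ft = 15 − 2 × (2100/1000) = 10.8°C.
ISA deviation = 0 − 10.8 = -10.8°C.
Density altitude = 2100 + 120 × (-10.8) = 804 ft.

804 ft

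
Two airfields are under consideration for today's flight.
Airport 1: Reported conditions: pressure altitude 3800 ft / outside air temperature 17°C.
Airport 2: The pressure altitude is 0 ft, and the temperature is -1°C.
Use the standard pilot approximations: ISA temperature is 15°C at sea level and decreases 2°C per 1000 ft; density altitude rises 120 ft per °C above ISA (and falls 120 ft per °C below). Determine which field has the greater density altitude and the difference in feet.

Airport 1 by 6872 ft

Airport 1: ISA temp = 7.4°C, deviation +9.6°C, DA = 3800 + 120 × 9.6 = 4952 ft.
Airport 2: ISA temp = 15°C, deviation -16°C, DA = 0 + 120 × (-16) = -1920 ft.
Airport 1 is higher by 4952 − (-1920) = 6872 ft.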